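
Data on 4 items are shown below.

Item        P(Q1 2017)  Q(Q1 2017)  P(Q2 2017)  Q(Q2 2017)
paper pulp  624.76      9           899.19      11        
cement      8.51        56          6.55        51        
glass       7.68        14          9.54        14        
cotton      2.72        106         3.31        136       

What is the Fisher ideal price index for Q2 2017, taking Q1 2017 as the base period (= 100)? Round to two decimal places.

Laspeyres component (base-period weights):
ΣP(Q2 2017)Q(Q1 2017) = 899.19×9 + 6.55×56 + 9.54×14 + 3.31×106 = 8092.71 + 366.8 + 133.56 + 350.86 = 8943.93
ΣP(Q1 2017)Q(Q1 2017) = 624.76×9 + 8.51×56 + 7.68×14 + 2.72×106 = 5622.84 + 476.56 + 107.52 + 288.32 = 6495.24
L = 8943.93 / 6495.24 × 100 = 137.6998
Paasche component (current-period weights):
ΣP(Q2 2017)Q(Q2 2017) = 899.19×11 + 6.55×51 + 9.54×14 + 3.31×136 = 9891.09 + 334.05 + 133.56 + 450.16 = 10808.86
ΣP(Q1 2017)Q(Q2 2017) = 624.76×11 + 8.51×51 + 7.68×14 + 2.72×136 = 6872.36 + 434.01 + 107.52 + 369.92 = 7783.81
P = 10808.86 / 7783.81 × 100 = 138.8634
Fisher = √(L × P) = √(137.6998 × 138.8634) = 138.2803

138.28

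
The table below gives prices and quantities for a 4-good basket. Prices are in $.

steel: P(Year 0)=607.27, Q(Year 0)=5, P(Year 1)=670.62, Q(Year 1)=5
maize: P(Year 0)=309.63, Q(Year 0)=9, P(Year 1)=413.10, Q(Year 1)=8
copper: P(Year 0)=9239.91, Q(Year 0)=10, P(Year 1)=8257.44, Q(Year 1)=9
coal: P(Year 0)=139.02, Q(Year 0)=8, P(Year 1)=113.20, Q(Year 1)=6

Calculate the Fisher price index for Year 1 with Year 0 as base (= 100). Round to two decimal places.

91.19

Laspeyres component (base-period weights):
ΣP(Year 1)Q(Year 0) = 670.62×5 + 413.10×9 + 8257.44×10 + 113.20×8 = 3353.1 + 3717.9 + 82574.4 + 905.6 = 90551
ΣP(Year 0)Q(Year 0) = 607.27×5 + 309.63×9 + 9239.91×10 + 139.02×8 = 3036.35 + 2786.67 + 92399.1 + 1112.16 = 99334.28
L = 90551 / 99334.28 × 100 = 91.1579
Paasche component (current-period weights):
ΣP(Year 1)Q(Year 1) = 670.62×5 + 413.10×8 + 8257.44×9 + 113.20×6 = 3353.1 + 3304.8 + 74316.96 + 679.2 = 81654.06
ΣP(Year 0)Q(Year 1) = 607.27×5 + 309.63×8 + 9239.91×9 + 139.02×6 = 3036.35 + 2477.04 + 83159.19 + 834.12 = 89506.7
P = 81654.06 / 89506.7 × 100 = 91.2268
Fisher = √(L × P) = √(91.1579 × 91.2268) = 91.1923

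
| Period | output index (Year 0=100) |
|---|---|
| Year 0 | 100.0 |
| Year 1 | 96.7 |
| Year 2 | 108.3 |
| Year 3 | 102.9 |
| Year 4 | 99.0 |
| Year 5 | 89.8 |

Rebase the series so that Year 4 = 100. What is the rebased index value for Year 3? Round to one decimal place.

103.9

Rebased(Year 3) = 102.9 / 99.0 × 100 = 103.9394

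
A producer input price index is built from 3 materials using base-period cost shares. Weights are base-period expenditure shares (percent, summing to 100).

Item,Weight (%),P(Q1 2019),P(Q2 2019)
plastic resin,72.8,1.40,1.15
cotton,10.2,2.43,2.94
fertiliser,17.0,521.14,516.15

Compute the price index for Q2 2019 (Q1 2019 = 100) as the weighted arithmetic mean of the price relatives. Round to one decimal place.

plastic resin: 72.8 × (1.15/1.40) = 72.8 × 0.821429 = 59.8000
cotton: 10.2 × (2.94/2.43) = 10.2 × 1.209877 = 12.3407
fertiliser: 17.0 × (516.15/521.14) = 17.0 × 0.990425 = 16.8372
Index = Σ wᵢ·(p₁ᵢ/p₀ᵢ) = 59.8000 + 12.3407 + 16.8372 = 88.9780

89.0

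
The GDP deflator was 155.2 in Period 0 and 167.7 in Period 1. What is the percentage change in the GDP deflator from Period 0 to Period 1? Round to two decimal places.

8.05%

Change = (167.7 − 155.2) / 155.2 × 100
       = 12.5 / 155.2 × 100 = 8.0541%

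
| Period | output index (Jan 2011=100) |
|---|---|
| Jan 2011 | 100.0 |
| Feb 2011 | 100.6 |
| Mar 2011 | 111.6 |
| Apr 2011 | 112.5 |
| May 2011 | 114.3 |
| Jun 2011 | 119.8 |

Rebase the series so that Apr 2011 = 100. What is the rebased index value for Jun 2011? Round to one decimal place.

106.5

Rebased(Jun 2011) = 119.8 / 112.5 × 100 = 106.4889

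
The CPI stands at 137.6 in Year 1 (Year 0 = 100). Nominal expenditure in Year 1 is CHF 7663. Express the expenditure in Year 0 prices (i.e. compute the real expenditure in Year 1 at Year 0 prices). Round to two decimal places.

Real = Nominal ÷ (Index/100) = 7663 ÷ (137.6/100)
     = 7663 ÷ 1.376 = 5569.0407

5569.04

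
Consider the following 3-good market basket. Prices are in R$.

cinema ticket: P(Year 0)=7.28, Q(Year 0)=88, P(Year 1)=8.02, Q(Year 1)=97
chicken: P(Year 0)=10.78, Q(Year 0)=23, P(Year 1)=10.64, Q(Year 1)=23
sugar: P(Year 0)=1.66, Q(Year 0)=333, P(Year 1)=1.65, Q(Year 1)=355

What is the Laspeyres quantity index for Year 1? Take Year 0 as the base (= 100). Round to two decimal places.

107.08

Laspeyres quantity index uses base-period prices as weights.
ΣP(Year 0)·Q(Year 1) = 7.28×97 + 10.78×23 + 1.66×355 = 706.16 + 247.94 + 589.3 = 1543.4
ΣP(Year 0)·Q(Year 0) = 7.28×88 + 10.78×23 + 1.66×333 = 640.64 + 247.94 + 552.78 = 1441.36
Index = 1543.4 / 1441.36 × 100 = 107.0794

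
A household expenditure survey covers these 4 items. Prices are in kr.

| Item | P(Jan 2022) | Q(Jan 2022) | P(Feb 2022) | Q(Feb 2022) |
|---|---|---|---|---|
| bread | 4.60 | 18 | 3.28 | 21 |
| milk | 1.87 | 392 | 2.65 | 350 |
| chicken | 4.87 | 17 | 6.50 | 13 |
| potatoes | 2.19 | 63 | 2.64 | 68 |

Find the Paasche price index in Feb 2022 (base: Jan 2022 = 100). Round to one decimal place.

130.8

Paasche price index uses current-period quantities as weights.
ΣP(Feb 2022)·Q(Feb 2022) = 3.28×21 + 2.65×350 + 6.50×13 + 2.64×68 = 68.88 + 927.5 + 84.5 + 179.52 = 1260.4
ΣP(Jan 2022)·Q(Feb 2022) = 4.60×21 + 1.87×350 + 4.87×13 + 2.19×68 = 96.6 + 654.5 + 63.31 + 148.92 = 963.33
Index = 1260.4 / 963.33 × 100 = 130.8378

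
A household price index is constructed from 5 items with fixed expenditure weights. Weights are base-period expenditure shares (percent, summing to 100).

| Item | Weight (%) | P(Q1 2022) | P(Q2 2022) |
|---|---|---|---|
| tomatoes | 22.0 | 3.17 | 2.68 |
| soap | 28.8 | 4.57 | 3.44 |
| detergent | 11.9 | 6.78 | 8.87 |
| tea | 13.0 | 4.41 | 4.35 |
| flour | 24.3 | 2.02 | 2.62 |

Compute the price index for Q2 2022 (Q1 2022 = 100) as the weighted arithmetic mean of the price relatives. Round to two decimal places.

100.19

tomatoes: 22.0 × (2.68/3.17) = 22.0 × 0.845426 = 18.5994
soap: 28.8 × (3.44/4.57) = 28.8 × 0.752735 = 21.6788
detergent: 11.9 × (8.87/6.78) = 11.9 × 1.308260 = 15.5683
tea: 13.0 × (4.35/4.41) = 13.0 × 0.986395 = 12.8231
flour: 24.3 × (2.62/2.02) = 24.3 × 1.297030 = 31.5178
Index = Σ wᵢ·(p₁ᵢ/p₀ᵢ) = 18.5994 + 21.6788 + 15.5683 + 12.8231 + 31.5178 = 100.1874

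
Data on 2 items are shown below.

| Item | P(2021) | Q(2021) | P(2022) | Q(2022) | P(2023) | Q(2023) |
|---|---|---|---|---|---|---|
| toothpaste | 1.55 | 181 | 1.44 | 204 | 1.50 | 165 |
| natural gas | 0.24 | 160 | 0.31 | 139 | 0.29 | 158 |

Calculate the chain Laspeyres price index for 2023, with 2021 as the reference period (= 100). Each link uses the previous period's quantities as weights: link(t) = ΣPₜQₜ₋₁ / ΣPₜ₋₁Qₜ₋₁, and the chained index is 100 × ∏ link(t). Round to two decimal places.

Link 2021→2022:
ΣP(2022)Q(2021) = 1.44×181 + 0.31×160 = 260.64 + 49.6 = 310.24
ΣP(2021)Q(2021) = 1.55×181 + 0.24×160 = 280.55 + 38.4 = 318.95
link = 310.24/318.95 = 0.972692
Link 2022→2023:
ΣP(2023)Q(2022) = 1.50×204 + 0.29×139 = 306 + 40.31 = 346.31
ΣP(2022)Q(2022) = 1.44×204 + 0.31×139 = 293.76 + 43.09 = 336.85
link = 346.31/336.85 = 1.028084
Chained index = 100 × 0.972692 × 1.028084 = 100.0008

100.00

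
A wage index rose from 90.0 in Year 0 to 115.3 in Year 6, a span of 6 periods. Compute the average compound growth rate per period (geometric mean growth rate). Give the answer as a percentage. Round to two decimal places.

Growth factor = (115.3/90.0)^(1/6) = (1.281111)^(1/6) = 1.042152
Growth rate = 1.042152 − 1 = 0.042152 = 4.2152%

4.22%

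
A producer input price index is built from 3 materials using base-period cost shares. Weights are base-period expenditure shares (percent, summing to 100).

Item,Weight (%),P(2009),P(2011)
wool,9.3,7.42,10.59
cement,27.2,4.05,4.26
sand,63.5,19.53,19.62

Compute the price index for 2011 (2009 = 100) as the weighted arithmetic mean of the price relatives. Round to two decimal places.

105.68

wool: 9.3 × (10.59/7.42) = 9.3 × 1.427224 = 13.2732
cement: 27.2 × (4.26/4.05) = 27.2 × 1.051852 = 28.6104
sand: 63.5 × (19.62/19.53) = 63.5 × 1.004608 = 63.7926
Index = Σ wᵢ·(p₁ᵢ/p₀ᵢ) = 13.2732 + 28.6104 + 63.7926 = 105.6762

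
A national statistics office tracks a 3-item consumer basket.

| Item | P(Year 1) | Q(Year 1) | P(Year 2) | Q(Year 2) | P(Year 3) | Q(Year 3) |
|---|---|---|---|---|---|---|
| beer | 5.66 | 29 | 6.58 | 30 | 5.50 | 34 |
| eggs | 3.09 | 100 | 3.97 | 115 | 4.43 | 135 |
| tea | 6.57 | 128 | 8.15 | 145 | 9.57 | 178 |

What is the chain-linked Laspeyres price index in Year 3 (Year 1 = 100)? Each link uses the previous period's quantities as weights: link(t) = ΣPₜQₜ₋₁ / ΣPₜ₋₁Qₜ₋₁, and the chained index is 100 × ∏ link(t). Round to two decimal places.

139.42

Link Year 1→Year 2:
ΣP(Year 2)Q(Year 1) = 6.58×29 + 3.97×100 + 8.15×128 = 190.82 + 397 + 1043.2 = 1631.02
ΣP(Year 1)Q(Year 1) = 5.66×29 + 3.09×100 + 6.57×128 = 164.14 + 309 + 840.96 = 1314.1
link = 1631.02/1314.1 = 1.241169
Link Year 2→Year 3:
ΣP(Year 3)Q(Year 2) = 5.50×30 + 4.43×115 + 9.57×145 = 165 + 509.45 + 1387.65 = 2062.1
ΣP(Year 2)Q(Year 2) = 6.58×30 + 3.97×115 + 8.15×145 = 197.4 + 456.55 + 1181.75 = 1835.7
link = 2062.1/1835.7 = 1.123332
Chained index = 100 × 1.241169 × 1.123332 = 139.4244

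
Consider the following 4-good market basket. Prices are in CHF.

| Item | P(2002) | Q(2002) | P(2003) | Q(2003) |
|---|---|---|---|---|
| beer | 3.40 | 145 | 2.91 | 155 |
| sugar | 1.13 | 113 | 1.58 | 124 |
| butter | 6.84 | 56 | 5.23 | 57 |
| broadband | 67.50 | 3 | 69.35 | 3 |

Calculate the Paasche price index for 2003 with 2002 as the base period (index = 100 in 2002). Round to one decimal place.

91.6

Paasche price index uses current-period quantities as weights.
ΣP(2003)·Q(2003) = 2.91×155 + 1.58×124 + 5.23×57 + 69.35×3 = 451.05 + 195.92 + 298.11 + 208.05 = 1153.13
ΣP(2002)·Q(2003) = 3.40×155 + 1.13×124 + 6.84×57 + 67.50×3 = 527 + 140.12 + 389.88 + 202.5 = 1259.5
Index = 1153.13 / 1259.5 × 100 = 91.5546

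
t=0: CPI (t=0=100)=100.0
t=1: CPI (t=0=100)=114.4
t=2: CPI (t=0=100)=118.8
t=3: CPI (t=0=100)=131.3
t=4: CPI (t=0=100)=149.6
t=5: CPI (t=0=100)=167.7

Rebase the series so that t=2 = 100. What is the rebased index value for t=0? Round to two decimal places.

84.18

Rebased(t=0) = 100.0 / 118.8 × 100 = 84.1751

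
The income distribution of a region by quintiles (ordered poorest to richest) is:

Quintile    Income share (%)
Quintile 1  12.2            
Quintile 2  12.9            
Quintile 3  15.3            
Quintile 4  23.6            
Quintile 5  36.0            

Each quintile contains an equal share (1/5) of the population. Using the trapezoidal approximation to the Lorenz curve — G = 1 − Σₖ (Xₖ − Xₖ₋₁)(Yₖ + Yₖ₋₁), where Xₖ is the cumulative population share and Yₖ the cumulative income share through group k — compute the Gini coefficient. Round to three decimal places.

0.233

Cumulative income shares Yₖ: 0.1220, 0.2510, 0.4040, 0.6400, 1.0000
Σ (Xₖ−Xₖ₋₁)(Yₖ+Yₖ₋₁) = (1/5)(0.1220+0.0000) + (1/5)(0.2510+0.1220) + (1/5)(0.4040+0.2510) + (1/5)(0.6400+0.4040) + (1/5)(1.0000+0.6400)
  = 0.0244 + 0.0746 + 0.1310 + 0.2088 + 0.3280 = 0.7668
G = 1 − 0.7668 = 0.2332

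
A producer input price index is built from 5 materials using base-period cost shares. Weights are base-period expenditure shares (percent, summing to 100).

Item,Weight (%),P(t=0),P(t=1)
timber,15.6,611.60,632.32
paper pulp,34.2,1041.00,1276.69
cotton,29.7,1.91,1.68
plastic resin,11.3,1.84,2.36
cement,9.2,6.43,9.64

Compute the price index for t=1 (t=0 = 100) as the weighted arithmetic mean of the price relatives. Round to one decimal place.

112.5

timber: 15.6 × (632.32/611.60) = 15.6 × 1.033878 = 16.1285
paper pulp: 34.2 × (1276.69/1041.00) = 34.2 × 1.226407 = 41.9431
cotton: 29.7 × (1.68/1.91) = 29.7 × 0.879581 = 26.1236
plastic resin: 11.3 × (2.36/1.84) = 11.3 × 1.282609 = 14.4935
cement: 9.2 × (9.64/6.43) = 9.2 × 1.499222 = 13.7928
Index = Σ wᵢ·(p₁ᵢ/p₀ᵢ) = 16.1285 + 41.9431 + 26.1236 + 14.4935 + 13.7928 = 112.4815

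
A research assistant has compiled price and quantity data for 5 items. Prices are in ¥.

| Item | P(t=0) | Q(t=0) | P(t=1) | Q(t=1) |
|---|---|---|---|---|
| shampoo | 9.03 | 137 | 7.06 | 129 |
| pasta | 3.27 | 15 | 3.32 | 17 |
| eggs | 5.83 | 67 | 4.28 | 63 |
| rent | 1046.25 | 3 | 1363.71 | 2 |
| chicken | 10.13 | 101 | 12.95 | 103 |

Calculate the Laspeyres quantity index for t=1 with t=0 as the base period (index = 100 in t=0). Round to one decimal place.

80.9

Laspeyres quantity index uses base-period prices as weights.
ΣP(t=0)·Q(t=1) = 9.03×129 + 3.27×17 + 5.83×63 + 1046.25×2 + 10.13×103 = 1164.87 + 55.59 + 367.29 + 2092.5 + 1043.39 = 4723.64
ΣP(t=0)·Q(t=0) = 9.03×137 + 3.27×15 + 5.83×67 + 1046.25×3 + 10.13×101 = 1237.11 + 49.05 + 390.61 + 3138.75 + 1023.13 = 5838.65
Index = 4723.64 / 5838.65 × 100 = 80.9029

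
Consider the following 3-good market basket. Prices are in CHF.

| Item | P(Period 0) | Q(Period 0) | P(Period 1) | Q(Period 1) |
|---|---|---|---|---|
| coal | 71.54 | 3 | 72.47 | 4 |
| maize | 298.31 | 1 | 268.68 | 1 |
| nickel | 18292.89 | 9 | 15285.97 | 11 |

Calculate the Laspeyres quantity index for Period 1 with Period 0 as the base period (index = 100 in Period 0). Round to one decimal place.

Laspeyres quantity index uses base-period prices as weights.
ΣP(Period 0)·Q(Period 1) = 71.54×4 + 298.31×1 + 18292.89×11 = 286.16 + 298.31 + 201221.79 = 201806.26
ΣP(Period 0)·Q(Period 0) = 71.54×3 + 298.31×1 + 18292.89×9 = 214.62 + 298.31 + 164636.01 = 165148.94
Index = 201806.26 / 165148.94 × 100 = 122.1965

122.2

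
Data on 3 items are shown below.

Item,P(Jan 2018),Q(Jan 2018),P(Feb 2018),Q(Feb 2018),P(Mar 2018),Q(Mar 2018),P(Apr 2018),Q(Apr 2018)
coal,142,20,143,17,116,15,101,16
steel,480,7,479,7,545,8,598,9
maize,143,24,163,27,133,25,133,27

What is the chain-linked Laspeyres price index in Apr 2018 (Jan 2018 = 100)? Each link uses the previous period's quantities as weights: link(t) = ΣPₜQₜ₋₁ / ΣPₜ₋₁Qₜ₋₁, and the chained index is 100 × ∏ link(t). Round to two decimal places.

98.83

Link Jan 2018→Feb 2018:
ΣP(Feb 2018)Q(Jan 2018) = 143×20 + 479×7 + 163×24 = 2860 + 3353 + 3912 = 10125
ΣP(Jan 2018)Q(Jan 2018) = 142×20 + 480×7 + 143×24 = 2840 + 3360 + 3432 = 9632
link = 10125/9632 = 1.051184
Link Feb 2018→Mar 2018:
ΣP(Mar 2018)Q(Feb 2018) = 116×17 + 545×7 + 133×27 = 1972 + 3815 + 3591 = 9378
ΣP(Feb 2018)Q(Feb 2018) = 143×17 + 479×7 + 163×27 = 2431 + 3353 + 4401 = 10185
link = 9378/10185 = 0.920766
Link Mar 2018→Apr 2018:
ΣP(Apr 2018)Q(Mar 2018) = 101×15 + 598×8 + 133×25 = 1515 + 4784 + 3325 = 9624
ΣP(Mar 2018)Q(Mar 2018) = 116×15 + 545×8 + 133×25 = 1740 + 4360 + 3325 = 9425
link = 9624/9425 = 1.021114
Chained index = 100 × 1.051184 × 0.920766 × 1.021114 = 98.8330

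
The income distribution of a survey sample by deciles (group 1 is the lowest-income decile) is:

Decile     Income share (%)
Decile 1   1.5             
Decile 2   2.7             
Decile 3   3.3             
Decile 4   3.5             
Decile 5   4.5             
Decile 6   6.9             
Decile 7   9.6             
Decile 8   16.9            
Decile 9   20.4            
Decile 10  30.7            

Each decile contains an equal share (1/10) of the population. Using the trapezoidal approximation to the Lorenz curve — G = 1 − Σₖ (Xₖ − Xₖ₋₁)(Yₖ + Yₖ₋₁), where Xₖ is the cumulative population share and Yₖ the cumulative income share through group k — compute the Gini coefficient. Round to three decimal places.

0.475

Cumulative income shares Yₖ: 0.0150, 0.0420, 0.0750, 0.1100, 0.1550, 0.2240, 0.3200, 0.4890, 0.6930, 1.0000
Σ (Xₖ−Xₖ₋₁)(Yₖ+Yₖ₋₁) = (1/10)(0.0150+0.0000) + (1/10)(0.0420+0.0150) + (1/10)(0.0750+0.0420) + (1/10)(0.1100+0.0750) + (1/10)(0.1550+0.1100) + (1/10)(0.2240+0.1550) + (1/10)(0.3200+0.2240) + (1/10)(0.4890+0.3200) + (1/10)(0.6930+0.4890) + (1/10)(1.0000+0.6930)
  = 0.0015 + 0.0057 + 0.0117 + 0.0185 + 0.0265 + 0.0379 + 0.0544 + 0.0809 + 0.1182 + 0.1693 = 0.5246
G = 1 − 0.5246 = 0.4754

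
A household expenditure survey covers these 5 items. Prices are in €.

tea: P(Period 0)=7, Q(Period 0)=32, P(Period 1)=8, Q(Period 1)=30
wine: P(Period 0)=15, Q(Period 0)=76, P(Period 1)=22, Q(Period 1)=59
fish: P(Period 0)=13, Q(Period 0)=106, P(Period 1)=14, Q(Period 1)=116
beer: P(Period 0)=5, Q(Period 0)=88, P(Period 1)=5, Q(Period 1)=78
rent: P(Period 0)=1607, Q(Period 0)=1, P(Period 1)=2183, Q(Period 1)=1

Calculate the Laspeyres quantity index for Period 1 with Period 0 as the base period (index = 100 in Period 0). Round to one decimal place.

96.1

Laspeyres quantity index uses base-period prices as weights.
ΣP(Period 0)·Q(Period 1) = 7×30 + 15×59 + 13×116 + 5×78 + 1607×1 = 210 + 885 + 1508 + 390 + 1607 = 4600
ΣP(Period 0)·Q(Period 0) = 7×32 + 15×76 + 13×106 + 5×88 + 1607×1 = 224 + 1140 + 1378 + 440 + 1607 = 4789
Index = 4600 / 4789 × 100 = 96.0535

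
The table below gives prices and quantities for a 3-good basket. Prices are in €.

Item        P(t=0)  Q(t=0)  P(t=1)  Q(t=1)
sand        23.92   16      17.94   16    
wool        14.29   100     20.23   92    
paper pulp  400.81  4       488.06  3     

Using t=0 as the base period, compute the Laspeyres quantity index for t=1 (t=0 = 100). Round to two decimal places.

Laspeyres quantity index uses base-period prices as weights.
ΣP(t=0)·Q(t=1) = 23.92×16 + 14.29×92 + 400.81×3 = 382.72 + 1314.68 + 1202.43 = 2899.83
ΣP(t=0)·Q(t=0) = 23.92×16 + 14.29×100 + 400.81×4 = 382.72 + 1429 + 1603.24 = 3414.96
Index = 2899.83 / 3414.96 × 100 = 84.9155

84.92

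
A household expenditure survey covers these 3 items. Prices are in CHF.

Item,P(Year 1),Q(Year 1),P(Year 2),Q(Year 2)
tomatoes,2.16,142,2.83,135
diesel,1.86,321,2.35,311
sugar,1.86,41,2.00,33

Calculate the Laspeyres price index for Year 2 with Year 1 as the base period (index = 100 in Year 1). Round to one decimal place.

126.3

Laspeyres price index uses base-period quantities as weights.
ΣP(Year 2)·Q(Year 1) = 2.83×142 + 2.35×321 + 2.00×41 = 401.86 + 754.35 + 82 = 1238.21
ΣP(Year 1)·Q(Year 1) = 2.16×142 + 1.86×321 + 1.86×41 = 306.72 + 597.06 + 76.26 = 980.04
Index = 1238.21 / 980.04 × 100 = 126.3428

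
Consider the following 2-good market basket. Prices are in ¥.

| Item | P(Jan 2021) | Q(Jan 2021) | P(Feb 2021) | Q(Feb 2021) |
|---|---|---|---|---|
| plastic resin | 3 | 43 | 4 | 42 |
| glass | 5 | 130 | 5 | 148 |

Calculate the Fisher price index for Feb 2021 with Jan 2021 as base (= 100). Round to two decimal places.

Laspeyres component (base-period weights):
ΣP(Feb 2021)Q(Jan 2021) = 4×43 + 5×130 = 172 + 650 = 822
ΣP(Jan 2021)Q(Jan 2021) = 3×43 + 5×130 = 129 + 650 = 779
L = 822 / 779 × 100 = 105.5199
Paasche component (current-period weights):
ΣP(Feb 2021)Q(Feb 2021) = 4×42 + 5×148 = 168 + 740 = 908
ΣP(Jan 2021)Q(Feb 2021) = 3×42 + 5×148 = 126 + 740 = 866
P = 908 / 866 × 100 = 104.8499
Fisher = √(L × P) = √(105.5199 × 104.8499) = 105.1844

105.18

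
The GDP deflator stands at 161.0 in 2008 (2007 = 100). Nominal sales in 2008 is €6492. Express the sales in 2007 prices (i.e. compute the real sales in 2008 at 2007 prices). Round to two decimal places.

4032.30

Real = Nominal ÷ (Index/100) = 6492 ÷ (161.0/100)
     = 6492 ÷ 1.610 = 4032.2981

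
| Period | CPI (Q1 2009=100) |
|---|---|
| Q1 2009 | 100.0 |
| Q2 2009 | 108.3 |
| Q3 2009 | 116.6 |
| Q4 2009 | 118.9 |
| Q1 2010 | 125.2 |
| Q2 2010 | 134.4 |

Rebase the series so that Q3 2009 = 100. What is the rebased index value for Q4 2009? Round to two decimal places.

Rebased(Q4 2009) = 118.9 / 116.6 × 100 = 101.9726

101.97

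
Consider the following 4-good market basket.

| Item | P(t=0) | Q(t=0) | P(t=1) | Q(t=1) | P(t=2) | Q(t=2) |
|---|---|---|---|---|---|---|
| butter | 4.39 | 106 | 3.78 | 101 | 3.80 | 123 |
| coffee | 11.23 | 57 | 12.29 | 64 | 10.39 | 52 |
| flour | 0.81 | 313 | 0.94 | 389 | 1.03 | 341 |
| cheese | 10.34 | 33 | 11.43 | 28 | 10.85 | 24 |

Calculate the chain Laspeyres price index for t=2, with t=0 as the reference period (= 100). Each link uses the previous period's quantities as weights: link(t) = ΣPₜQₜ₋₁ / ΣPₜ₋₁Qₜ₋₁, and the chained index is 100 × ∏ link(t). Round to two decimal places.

Link t=0→t=1:
ΣP(t=1)Q(t=0) = 3.78×106 + 12.29×57 + 0.94×313 + 11.43×33 = 400.68 + 700.53 + 294.22 + 377.19 = 1772.62
ΣP(t=0)Q(t=0) = 4.39×106 + 11.23×57 + 0.81×313 + 10.34×33 = 465.34 + 640.11 + 253.53 + 341.22 = 1700.2
link = 1772.62/1700.2 = 1.042595
Link t=1→t=2:
ΣP(t=2)Q(t=1) = 3.80×101 + 10.39×64 + 1.03×389 + 10.85×28 = 383.8 + 664.96 + 400.67 + 303.8 = 1753.23
ΣP(t=1)Q(t=1) = 3.78×101 + 12.29×64 + 0.94×389 + 11.43×28 = 381.78 + 786.56 + 365.66 + 320.04 = 1854.04
link = 1753.23/1854.04 = 0.945627
Chained index = 100 × 1.042595 × 0.945627 = 98.5906

98.59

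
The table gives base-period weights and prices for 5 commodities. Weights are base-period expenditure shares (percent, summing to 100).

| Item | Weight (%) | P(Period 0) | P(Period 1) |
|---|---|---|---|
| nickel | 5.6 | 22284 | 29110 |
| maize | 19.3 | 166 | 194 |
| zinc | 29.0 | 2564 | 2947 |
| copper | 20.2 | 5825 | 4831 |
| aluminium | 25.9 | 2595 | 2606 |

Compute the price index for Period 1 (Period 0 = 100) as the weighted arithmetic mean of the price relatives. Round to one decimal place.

106.0

nickel: 5.6 × (29110/22284) = 5.6 × 1.306318 = 7.3154
maize: 19.3 × (194/166) = 19.3 × 1.168675 = 22.5554
zinc: 29.0 × (2947/2564) = 29.0 × 1.149376 = 33.3319
copper: 20.2 × (4831/5825) = 20.2 × 0.829356 = 16.7530
aluminium: 25.9 × (2606/2595) = 25.9 × 1.004239 = 26.0098
Index = Σ wᵢ·(p₁ᵢ/p₀ᵢ) = 7.3154 + 22.5554 + 33.3319 + 16.7530 + 26.0098 = 105.9655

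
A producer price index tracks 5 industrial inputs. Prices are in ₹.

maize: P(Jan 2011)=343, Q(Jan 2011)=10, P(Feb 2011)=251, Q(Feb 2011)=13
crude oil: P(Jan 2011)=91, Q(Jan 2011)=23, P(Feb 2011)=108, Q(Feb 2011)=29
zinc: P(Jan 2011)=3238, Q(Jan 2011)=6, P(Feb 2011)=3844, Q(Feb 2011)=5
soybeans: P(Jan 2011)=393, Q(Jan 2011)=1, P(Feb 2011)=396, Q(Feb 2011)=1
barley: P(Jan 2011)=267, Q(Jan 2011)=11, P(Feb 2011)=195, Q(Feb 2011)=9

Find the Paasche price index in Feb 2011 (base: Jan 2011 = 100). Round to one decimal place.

Paasche price index uses current-period quantities as weights.
ΣP(Feb 2011)·Q(Feb 2011) = 251×13 + 108×29 + 3844×5 + 396×1 + 195×9 = 3263 + 3132 + 19220 + 396 + 1755 = 27766
ΣP(Jan 2011)·Q(Feb 2011) = 343×13 + 91×29 + 3238×5 + 393×1 + 267×9 = 4459 + 2639 + 16190 + 393 + 2403 = 26084
Index = 27766 / 26084 × 100 = 106.4484

106.4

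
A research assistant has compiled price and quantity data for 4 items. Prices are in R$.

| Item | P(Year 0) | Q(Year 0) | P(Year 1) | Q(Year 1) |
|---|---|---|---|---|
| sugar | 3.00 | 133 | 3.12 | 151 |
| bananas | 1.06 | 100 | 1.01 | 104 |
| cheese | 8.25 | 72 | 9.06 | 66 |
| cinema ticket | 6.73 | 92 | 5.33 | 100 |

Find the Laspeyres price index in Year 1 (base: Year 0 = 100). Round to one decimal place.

Laspeyres price index uses base-period quantities as weights.
ΣP(Year 1)·Q(Year 0) = 3.12×133 + 1.01×100 + 9.06×72 + 5.33×92 = 414.96 + 101 + 652.32 + 490.36 = 1658.64
ΣP(Year 0)·Q(Year 0) = 3.00×133 + 1.06×100 + 8.25×72 + 6.73×92 = 399 + 106 + 594 + 619.16 = 1718.16
Index = 1658.64 / 1718.16 × 100 = 96.5358

96.5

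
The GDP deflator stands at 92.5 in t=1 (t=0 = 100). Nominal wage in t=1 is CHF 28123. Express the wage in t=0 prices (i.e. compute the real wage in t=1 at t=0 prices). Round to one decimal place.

30403.2

Real = Nominal ÷ (Index/100) = 28123 ÷ (92.5/100)
     = 28123 ÷ 0.925 = 30403.2432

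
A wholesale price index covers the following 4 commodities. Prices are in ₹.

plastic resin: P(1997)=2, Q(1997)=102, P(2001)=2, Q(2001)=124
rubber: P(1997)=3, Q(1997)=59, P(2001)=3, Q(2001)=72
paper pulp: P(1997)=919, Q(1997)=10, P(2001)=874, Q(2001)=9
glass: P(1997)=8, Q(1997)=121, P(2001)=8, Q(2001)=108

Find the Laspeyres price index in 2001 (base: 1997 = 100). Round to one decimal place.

Laspeyres price index uses base-period quantities as weights.
ΣP(2001)·Q(1997) = 2×102 + 3×59 + 874×10 + 8×121 = 204 + 177 + 8740 + 968 = 10089
ΣP(1997)·Q(1997) = 2×102 + 3×59 + 919×10 + 8×121 = 204 + 177 + 9190 + 968 = 10539
Index = 10089 / 10539 × 100 = 95.7301

95.7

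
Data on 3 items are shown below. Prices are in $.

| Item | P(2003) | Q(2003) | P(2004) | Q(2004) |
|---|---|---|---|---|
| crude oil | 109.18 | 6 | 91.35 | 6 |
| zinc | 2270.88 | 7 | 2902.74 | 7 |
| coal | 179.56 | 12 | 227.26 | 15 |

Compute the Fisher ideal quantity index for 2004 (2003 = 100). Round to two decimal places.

Laspeyres component (base-period weights):
ΣP(2003)Q(2004) = 109.18×6 + 2270.88×7 + 179.56×15 = 655.08 + 15896.16 + 2693.4 = 19244.64
ΣP(2003)Q(2003) = 109.18×6 + 2270.88×7 + 179.56×12 = 655.08 + 15896.16 + 2154.72 = 18705.96
L = 19244.64 / 18705.96 × 100 = 102.8797
Paasche component (current-period weights):
ΣP(2004)Q(2004) = 91.35×6 + 2902.74×7 + 227.26×15 = 548.1 + 20319.18 + 3408.9 = 24276.18
ΣP(2004)Q(2003) = 91.35×6 + 2902.74×7 + 227.26×12 = 548.1 + 20319.18 + 2727.12 = 23594.4
P = 24276.18 / 23594.4 × 100 = 102.8896
Fisher = √(L × P) = √(102.8797 × 102.8896) = 102.8847

102.88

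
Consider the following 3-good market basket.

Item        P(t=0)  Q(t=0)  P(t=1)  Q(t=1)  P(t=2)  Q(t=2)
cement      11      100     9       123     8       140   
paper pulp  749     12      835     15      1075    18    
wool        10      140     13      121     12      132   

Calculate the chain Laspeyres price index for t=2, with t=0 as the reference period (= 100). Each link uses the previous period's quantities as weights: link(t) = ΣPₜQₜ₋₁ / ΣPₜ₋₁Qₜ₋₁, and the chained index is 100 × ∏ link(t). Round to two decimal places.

Link t=0→t=1:
ΣP(t=1)Q(t=0) = 9×100 + 835×12 + 13×140 = 900 + 10020 + 1820 = 12740
ΣP(t=0)Q(t=0) = 11×100 + 749×12 + 10×140 = 1100 + 8988 + 1400 = 11488
link = 12740/11488 = 1.108983
Link t=1→t=2:
ΣP(t=2)Q(t=1) = 8×123 + 1075×15 + 12×121 = 984 + 16125 + 1452 = 18561
ΣP(t=1)Q(t=1) = 9×123 + 835×15 + 13×121 = 1107 + 12525 + 1573 = 15205
link = 18561/15205 = 1.220717
Chained index = 100 × 1.108983 × 1.220717 = 135.3755

135.38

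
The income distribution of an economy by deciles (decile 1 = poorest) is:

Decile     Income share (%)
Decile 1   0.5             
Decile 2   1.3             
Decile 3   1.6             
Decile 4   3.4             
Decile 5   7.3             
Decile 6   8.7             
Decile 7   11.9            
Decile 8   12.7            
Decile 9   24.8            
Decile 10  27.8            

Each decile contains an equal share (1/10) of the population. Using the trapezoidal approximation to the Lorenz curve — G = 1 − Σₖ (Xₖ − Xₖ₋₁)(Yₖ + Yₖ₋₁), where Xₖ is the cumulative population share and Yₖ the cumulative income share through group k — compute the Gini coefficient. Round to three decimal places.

0.493

Cumulative income shares Yₖ: 0.0050, 0.0180, 0.0340, 0.0680, 0.1410, 0.2280, 0.3470, 0.4740, 0.7220, 1.0000
Σ (Xₖ−Xₖ₋₁)(Yₖ+Yₖ₋₁) = (1/10)(0.0050+0.0000) + (1/10)(0.0180+0.0050) + (1/10)(0.0340+0.0180) + (1/10)(0.0680+0.0340) + (1/10)(0.1410+0.0680) + (1/10)(0.2280+0.1410) + (1/10)(0.3470+0.2280) + (1/10)(0.4740+0.3470) + (1/10)(0.7220+0.4740) + (1/10)(1.0000+0.7220)
  = 0.0005 + 0.0023 + 0.0052 + 0.0102 + 0.0209 + 0.0369 + 0.0575 + 0.0821 + 0.1196 + 0.1722 = 0.5074
G = 1 − 0.5074 = 0.4926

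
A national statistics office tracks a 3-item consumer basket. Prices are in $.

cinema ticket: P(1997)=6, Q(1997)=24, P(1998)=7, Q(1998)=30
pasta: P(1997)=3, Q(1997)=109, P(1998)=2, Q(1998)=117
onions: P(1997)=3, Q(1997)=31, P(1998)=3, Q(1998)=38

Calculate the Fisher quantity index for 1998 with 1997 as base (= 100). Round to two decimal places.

Laspeyres component (base-period weights):
ΣP(1997)Q(1998) = 6×30 + 3×117 + 3×38 = 180 + 351 + 114 = 645
ΣP(1997)Q(1997) = 6×24 + 3×109 + 3×31 = 144 + 327 + 93 = 564
L = 645 / 564 × 100 = 114.3617
Paasche component (current-period weights):
ΣP(1998)Q(1998) = 7×30 + 2×117 + 3×38 = 210 + 234 + 114 = 558
ΣP(1998)Q(1997) = 7×24 + 2×109 + 3×31 = 168 + 218 + 93 = 479
P = 558 / 479 × 100 = 116.4927
Fisher = √(L × P) = √(114.3617 × 116.4927) = 115.4223

115.42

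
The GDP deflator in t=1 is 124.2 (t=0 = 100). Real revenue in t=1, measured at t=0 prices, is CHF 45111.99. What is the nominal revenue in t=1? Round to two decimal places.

56029.09

Nominal = Real × (Index/100) = 45111.99 × (124.2/100)
        = 45111.99 × 1.242 = 56029.0916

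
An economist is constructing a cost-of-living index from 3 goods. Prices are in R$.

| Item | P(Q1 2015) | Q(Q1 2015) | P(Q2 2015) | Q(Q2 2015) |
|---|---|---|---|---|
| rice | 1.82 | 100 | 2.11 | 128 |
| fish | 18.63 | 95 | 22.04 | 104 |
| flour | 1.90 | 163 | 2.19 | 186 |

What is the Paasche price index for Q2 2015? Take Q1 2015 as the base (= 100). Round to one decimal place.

117.7

Paasche price index uses current-period quantities as weights.
ΣP(Q2 2015)·Q(Q2 2015) = 2.11×128 + 22.04×104 + 2.19×186 = 270.08 + 2292.16 + 407.34 = 2969.58
ΣP(Q1 2015)·Q(Q2 2015) = 1.82×128 + 18.63×104 + 1.90×186 = 232.96 + 1937.52 + 353.4 = 2523.88
Index = 2969.58 / 2523.88 × 100 = 117.6593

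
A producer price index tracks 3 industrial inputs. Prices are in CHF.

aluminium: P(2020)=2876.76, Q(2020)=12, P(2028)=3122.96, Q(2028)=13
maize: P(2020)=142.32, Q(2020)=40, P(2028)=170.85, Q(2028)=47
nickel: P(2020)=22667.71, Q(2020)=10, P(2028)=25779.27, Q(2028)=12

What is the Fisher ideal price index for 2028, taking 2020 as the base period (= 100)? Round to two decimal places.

Laspeyres component (base-period weights):
ΣP(2028)Q(2020) = 3122.96×12 + 170.85×40 + 25779.27×10 = 37475.52 + 6834 + 257792.7 = 302102.22
ΣP(2020)Q(2020) = 2876.76×12 + 142.32×40 + 22667.71×10 = 34521.12 + 5692.8 + 226677.1 = 266891.02
L = 302102.22 / 266891.02 × 100 = 113.1931
Paasche component (current-period weights):
ΣP(2028)Q(2028) = 3122.96×13 + 170.85×47 + 25779.27×12 = 40598.48 + 8029.95 + 309351.24 = 357979.67
ΣP(2020)Q(2028) = 2876.76×13 + 142.32×47 + 22667.71×12 = 37397.88 + 6689.04 + 272012.52 = 316099.44
P = 357979.67 / 316099.44 × 100 = 113.2491
Fisher = √(L × P) = √(113.1931 × 113.2491) = 113.2211

113.22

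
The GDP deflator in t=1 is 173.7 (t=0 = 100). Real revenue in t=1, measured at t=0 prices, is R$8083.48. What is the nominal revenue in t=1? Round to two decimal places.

Nominal = Real × (Index/100) = 8083.48 × (173.7/100)
        = 8083.48 × 1.737 = 14041.0048

14041.00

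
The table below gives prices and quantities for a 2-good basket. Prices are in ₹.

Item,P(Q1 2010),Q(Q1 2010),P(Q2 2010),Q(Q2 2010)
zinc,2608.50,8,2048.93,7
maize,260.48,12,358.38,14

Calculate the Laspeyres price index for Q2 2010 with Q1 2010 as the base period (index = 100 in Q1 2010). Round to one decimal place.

Laspeyres price index uses base-period quantities as weights.
ΣP(Q2 2010)·Q(Q1 2010) = 2048.93×8 + 358.38×12 = 16391.44 + 4300.56 = 20692
ΣP(Q1 2010)·Q(Q1 2010) = 2608.50×8 + 260.48×12 = 20868 + 3125.76 = 23993.76
Index = 20692 / 23993.76 × 100 = 86.2391

86.2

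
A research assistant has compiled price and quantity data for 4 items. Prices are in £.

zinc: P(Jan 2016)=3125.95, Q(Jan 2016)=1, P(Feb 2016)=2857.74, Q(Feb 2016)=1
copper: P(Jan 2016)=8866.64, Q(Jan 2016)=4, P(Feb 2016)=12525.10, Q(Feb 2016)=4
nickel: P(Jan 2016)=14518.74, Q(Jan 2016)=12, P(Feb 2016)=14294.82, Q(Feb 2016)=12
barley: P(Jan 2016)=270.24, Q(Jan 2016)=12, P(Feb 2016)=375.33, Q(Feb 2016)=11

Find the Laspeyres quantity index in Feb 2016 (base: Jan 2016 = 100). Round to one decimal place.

Laspeyres quantity index uses base-period prices as weights.
ΣP(Jan 2016)·Q(Feb 2016) = 3125.95×1 + 8866.64×4 + 14518.74×12 + 270.24×11 = 3125.95 + 35466.56 + 174224.88 + 2972.64 = 215790.03
ΣP(Jan 2016)·Q(Jan 2016) = 3125.95×1 + 8866.64×4 + 14518.74×12 + 270.24×12 = 3125.95 + 35466.56 + 174224.88 + 3242.88 = 216060.27
Index = 215790.03 / 216060.27 × 100 = 99.8749

99.9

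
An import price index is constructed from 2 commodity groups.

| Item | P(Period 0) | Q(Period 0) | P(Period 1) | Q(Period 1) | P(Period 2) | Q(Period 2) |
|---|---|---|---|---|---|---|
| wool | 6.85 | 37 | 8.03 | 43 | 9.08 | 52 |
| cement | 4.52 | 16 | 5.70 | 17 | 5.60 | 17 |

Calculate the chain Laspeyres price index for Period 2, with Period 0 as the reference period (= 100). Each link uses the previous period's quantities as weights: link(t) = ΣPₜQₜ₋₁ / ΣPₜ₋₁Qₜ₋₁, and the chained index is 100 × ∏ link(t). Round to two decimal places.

130.91

Link Period 0→Period 1:
ΣP(Period 1)Q(Period 0) = 8.03×37 + 5.70×16 = 297.11 + 91.2 = 388.31
ΣP(Period 0)Q(Period 0) = 6.85×37 + 4.52×16 = 253.45 + 72.32 = 325.77
link = 388.31/325.77 = 1.191976
Link Period 1→Period 2:
ΣP(Period 2)Q(Period 1) = 9.08×43 + 5.60×17 = 390.44 + 95.2 = 485.64
ΣP(Period 1)Q(Period 1) = 8.03×43 + 5.70×17 = 345.29 + 96.9 = 442.19
link = 485.64/442.19 = 1.098261
Chained index = 100 × 1.191976 × 1.098261 = 130.9101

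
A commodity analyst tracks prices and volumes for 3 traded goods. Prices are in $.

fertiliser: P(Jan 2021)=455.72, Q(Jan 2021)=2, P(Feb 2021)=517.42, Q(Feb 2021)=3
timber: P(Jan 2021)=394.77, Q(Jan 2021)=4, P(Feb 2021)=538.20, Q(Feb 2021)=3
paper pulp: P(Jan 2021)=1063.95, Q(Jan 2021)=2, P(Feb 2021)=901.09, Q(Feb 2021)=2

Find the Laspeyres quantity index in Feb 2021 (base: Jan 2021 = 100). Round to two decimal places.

Laspeyres quantity index uses base-period prices as weights.
ΣP(Jan 2021)·Q(Feb 2021) = 455.72×3 + 394.77×3 + 1063.95×2 = 1367.16 + 1184.31 + 2127.9 = 4679.37
ΣP(Jan 2021)·Q(Jan 2021) = 455.72×2 + 394.77×4 + 1063.95×2 = 911.44 + 1579.08 + 2127.9 = 4618.42
Index = 4679.37 / 4618.42 × 100 = 101.3197

101.32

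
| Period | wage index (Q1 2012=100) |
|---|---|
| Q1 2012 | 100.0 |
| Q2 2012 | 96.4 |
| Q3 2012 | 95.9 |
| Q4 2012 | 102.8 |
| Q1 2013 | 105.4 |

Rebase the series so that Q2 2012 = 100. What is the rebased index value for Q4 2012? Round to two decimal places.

106.64

Rebased(Q4 2012) = 102.8 / 96.4 × 100 = 106.6390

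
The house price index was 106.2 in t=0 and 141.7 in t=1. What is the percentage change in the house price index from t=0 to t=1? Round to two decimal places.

Change = (141.7 − 106.2) / 106.2 × 100
       = 35.5 / 106.2 × 100 = 33.4275%

33.43%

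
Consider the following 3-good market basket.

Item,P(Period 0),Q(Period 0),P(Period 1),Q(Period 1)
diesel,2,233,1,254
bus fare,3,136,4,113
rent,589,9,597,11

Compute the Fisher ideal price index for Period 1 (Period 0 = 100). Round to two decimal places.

99.44

Laspeyres component (base-period weights):
ΣP(Period 1)Q(Period 0) = 1×233 + 4×136 + 597×9 = 233 + 544 + 5373 = 6150
ΣP(Period 0)Q(Period 0) = 2×233 + 3×136 + 589×9 = 466 + 408 + 5301 = 6175
L = 6150 / 6175 × 100 = 99.5951
Paasche component (current-period weights):
ΣP(Period 1)Q(Period 1) = 1×254 + 4×113 + 597×11 = 254 + 452 + 6567 = 7273
ΣP(Period 0)Q(Period 1) = 2×254 + 3×113 + 589×11 = 508 + 339 + 6479 = 7326
P = 7273 / 7326 × 100 = 99.2765
Fisher = √(L × P) = √(99.5951 × 99.2765) = 99.4357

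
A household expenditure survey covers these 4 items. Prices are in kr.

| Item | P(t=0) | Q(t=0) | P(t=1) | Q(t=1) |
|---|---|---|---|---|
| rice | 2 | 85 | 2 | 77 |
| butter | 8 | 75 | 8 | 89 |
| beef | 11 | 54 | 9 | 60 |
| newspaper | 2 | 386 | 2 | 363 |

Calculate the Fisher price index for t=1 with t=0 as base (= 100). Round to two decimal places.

94.81

Laspeyres component (base-period weights):
ΣP(t=1)Q(t=0) = 2×85 + 8×75 + 9×54 + 2×386 = 170 + 600 + 486 + 772 = 2028
ΣP(t=0)Q(t=0) = 2×85 + 8×75 + 11×54 + 2×386 = 170 + 600 + 594 + 772 = 2136
L = 2028 / 2136 × 100 = 94.9438
Paasche component (current-period weights):
ΣP(t=1)Q(t=1) = 2×77 + 8×89 + 9×60 + 2×363 = 154 + 712 + 540 + 726 = 2132
ΣP(t=0)Q(t=1) = 2×77 + 8×89 + 11×60 + 2×363 = 154 + 712 + 660 + 726 = 2252
P = 2132 / 2252 × 100 = 94.6714
Fisher = √(L × P) = √(94.9438 × 94.6714) = 94.8075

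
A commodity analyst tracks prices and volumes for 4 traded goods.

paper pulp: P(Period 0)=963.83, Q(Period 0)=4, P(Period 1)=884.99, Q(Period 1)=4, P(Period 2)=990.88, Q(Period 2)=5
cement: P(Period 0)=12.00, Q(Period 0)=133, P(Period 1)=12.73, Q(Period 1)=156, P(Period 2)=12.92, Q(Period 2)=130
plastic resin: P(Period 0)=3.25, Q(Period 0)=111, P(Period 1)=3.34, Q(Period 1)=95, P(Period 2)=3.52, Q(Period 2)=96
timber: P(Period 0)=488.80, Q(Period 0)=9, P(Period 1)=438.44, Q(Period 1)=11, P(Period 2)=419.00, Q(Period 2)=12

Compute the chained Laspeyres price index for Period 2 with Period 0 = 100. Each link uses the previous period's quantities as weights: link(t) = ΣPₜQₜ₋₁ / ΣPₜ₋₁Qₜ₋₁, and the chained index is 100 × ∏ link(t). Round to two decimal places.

Link Period 0→Period 1:
ΣP(Period 1)Q(Period 0) = 884.99×4 + 12.73×133 + 3.34×111 + 438.44×9 = 3539.96 + 1693.09 + 370.74 + 3945.96 = 9549.75
ΣP(Period 0)Q(Period 0) = 963.83×4 + 12.00×133 + 3.25×111 + 488.80×9 = 3855.32 + 1596 + 360.75 + 4399.2 = 10211.27
link = 9549.75/10211.27 = 0.935217
Link Period 1→Period 2:
ΣP(Period 2)Q(Period 1) = 990.88×4 + 12.92×156 + 3.52×95 + 419.00×11 = 3963.52 + 2015.52 + 334.4 + 4609 = 10922.44
ΣP(Period 1)Q(Period 1) = 884.99×4 + 12.73×156 + 3.34×95 + 438.44×11 = 3539.96 + 1985.88 + 317.3 + 4822.84 = 10665.98
link = 10922.44/10665.98 = 1.024045
Chained index = 100 × 0.935217 × 1.024045 = 95.7704

95.77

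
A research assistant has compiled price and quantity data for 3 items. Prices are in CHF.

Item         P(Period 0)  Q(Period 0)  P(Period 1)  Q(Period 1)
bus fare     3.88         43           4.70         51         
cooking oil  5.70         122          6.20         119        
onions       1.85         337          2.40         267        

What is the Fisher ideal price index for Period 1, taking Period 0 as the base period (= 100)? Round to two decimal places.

118.53

Laspeyres component (base-period weights):
ΣP(Period 1)Q(Period 0) = 4.70×43 + 6.20×122 + 2.40×337 = 202.1 + 756.4 + 808.8 = 1767.3
ΣP(Period 0)Q(Period 0) = 3.88×43 + 5.70×122 + 1.85×337 = 166.84 + 695.4 + 623.45 = 1485.69
L = 1767.3 / 1485.69 × 100 = 118.9548
Paasche component (current-period weights):
ΣP(Period 1)Q(Period 1) = 4.70×51 + 6.20×119 + 2.40×267 = 239.7 + 737.8 + 640.8 = 1618.3
ΣP(Period 0)Q(Period 1) = 3.88×51 + 5.70×119 + 1.85×267 = 197.88 + 678.3 + 493.95 = 1370.13
P = 1618.3 / 1370.13 × 100 = 118.1129
Fisher = √(L × P) = √(118.9548 × 118.1129) = 118.5331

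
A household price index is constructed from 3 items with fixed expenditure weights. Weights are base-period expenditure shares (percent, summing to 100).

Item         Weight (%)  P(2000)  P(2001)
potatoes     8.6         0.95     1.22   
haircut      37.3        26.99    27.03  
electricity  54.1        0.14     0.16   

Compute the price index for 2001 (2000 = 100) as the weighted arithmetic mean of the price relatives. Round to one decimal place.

110.2

potatoes: 8.6 × (1.22/0.95) = 8.6 × 1.284211 = 11.0442
haircut: 37.3 × (27.03/26.99) = 37.3 × 1.001482 = 37.3553
electricity: 54.1 × (0.16/0.14) = 54.1 × 1.142857 = 61.8286
Index = Σ wᵢ·(p₁ᵢ/p₀ᵢ) = 11.0442 + 37.3553 + 61.8286 = 110.2281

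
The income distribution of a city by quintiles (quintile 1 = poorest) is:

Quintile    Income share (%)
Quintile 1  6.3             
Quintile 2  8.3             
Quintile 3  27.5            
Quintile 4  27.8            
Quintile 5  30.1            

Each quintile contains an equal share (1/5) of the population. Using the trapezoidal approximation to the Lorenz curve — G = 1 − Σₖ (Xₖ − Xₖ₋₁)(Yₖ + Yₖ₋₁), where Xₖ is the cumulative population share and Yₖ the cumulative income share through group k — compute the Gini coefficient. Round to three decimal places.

Cumulative income shares Yₖ: 0.0630, 0.1460, 0.4210, 0.6990, 1.0000
Σ (Xₖ−Xₖ₋₁)(Yₖ+Yₖ₋₁) = (1/5)(0.0630+0.0000) + (1/5)(0.1460+0.0630) + (1/5)(0.4210+0.1460) + (1/5)(0.6990+0.4210) + (1/5)(1.0000+0.6990)
  = 0.0126 + 0.0418 + 0.1134 + 0.2240 + 0.3398 = 0.7316
G = 1 − 0.7316 = 0.2684

0.268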